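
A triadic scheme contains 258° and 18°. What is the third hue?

138°

A triad spaces three hues 120° apart.
The full set is {18°, 138°, 258°}.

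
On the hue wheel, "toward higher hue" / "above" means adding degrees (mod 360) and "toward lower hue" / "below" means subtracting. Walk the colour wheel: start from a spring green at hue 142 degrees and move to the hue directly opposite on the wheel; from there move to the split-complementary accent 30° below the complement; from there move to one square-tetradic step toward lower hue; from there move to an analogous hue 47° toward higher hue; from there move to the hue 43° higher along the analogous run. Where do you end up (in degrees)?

112°

complement +180°: 142 + 180 = 322°
split-comp 30° ↓ +150°: 322 + 150 = 472 → 472 − 360 = 112°
square ↓ −90°: 112 − 90 = 22°
analog 47° ↑ +47°: 22 + 47 = 69°
analog 43° ↑ +43°: 69 + 43 = 112°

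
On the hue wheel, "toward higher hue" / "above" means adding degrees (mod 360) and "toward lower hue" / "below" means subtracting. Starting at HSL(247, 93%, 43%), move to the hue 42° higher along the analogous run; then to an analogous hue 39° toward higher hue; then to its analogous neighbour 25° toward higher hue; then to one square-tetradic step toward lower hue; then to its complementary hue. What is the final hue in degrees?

247 + 42 = 289°   (analog 42° ↑)
289 + 39 = 328°   (analog 39° ↑)
328 + 25 = 353°   (analog 25° ↑)
353 − 90 = 263°   (square ↓)
263 + 180 = 443 → 443 − 360 = 83°   (complement)

83°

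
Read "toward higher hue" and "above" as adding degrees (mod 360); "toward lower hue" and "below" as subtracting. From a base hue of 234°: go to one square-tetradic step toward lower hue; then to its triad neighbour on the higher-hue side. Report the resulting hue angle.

−90° (square ↓): 234 − 90 = 144°
+120° (triadic ↑): 144 + 120 = 264°

264°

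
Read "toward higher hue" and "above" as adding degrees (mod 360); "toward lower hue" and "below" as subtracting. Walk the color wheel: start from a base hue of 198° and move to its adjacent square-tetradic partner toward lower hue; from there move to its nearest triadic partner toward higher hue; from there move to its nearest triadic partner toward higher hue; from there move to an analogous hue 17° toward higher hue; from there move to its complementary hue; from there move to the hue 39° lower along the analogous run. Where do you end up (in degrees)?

square ↓ −90°: 198 − 90 = 108°
triadic ↑ +120°: 108 + 120 = 228°
triadic ↑ +120°: 228 + 120 = 348°
analog 17° ↑ +17°: 348 + 17 = 365 → 365 − 360 = 5°
complement +180°: 5 + 180 = 185°
analog 39° ↓ −39°: 185 − 39 = 146°

146°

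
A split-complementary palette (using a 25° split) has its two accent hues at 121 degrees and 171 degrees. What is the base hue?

The accents sit 25° either side of the complement, so the complement is their short-arc midpoint on the wheel.
Short-arc midpoint of 121° and 171°: 146°.
Base is 180° from the complement: 146 − 180 = -34 → -34 + 360 = 326°

326°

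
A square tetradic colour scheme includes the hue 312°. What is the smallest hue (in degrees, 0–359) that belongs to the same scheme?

A square tetradic scheme places four hues every 90°.
The full set through 312° is {42°, 132°, 222°, 312°}.

42°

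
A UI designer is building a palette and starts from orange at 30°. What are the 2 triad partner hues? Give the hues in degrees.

150° and 270°

A triad places three hues 120° apart.
30 + 120 = 150°
30 + 240 = 270°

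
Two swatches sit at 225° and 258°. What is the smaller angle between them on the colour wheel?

33°

|225 − 258| = 33.
33 ≤ 180, so the shorter arc is 33°.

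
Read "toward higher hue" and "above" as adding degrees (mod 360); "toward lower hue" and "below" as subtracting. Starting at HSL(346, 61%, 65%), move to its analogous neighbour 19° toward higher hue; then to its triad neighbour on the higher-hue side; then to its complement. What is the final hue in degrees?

+19° (analog 19° ↑): 346 + 19 = 365 → 365 − 360 = 5°
+120° (triadic ↑): 5 + 120 = 125°
+180° (complement): 125 + 180 = 305°

305°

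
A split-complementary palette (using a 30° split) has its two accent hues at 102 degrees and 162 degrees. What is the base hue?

The accents sit 30° either side of the complement, so the complement is their short-arc midpoint on the wheel.
Short-arc midpoint of 102° and 162°: 132°.
Base is 180° from the complement: 132 − 180 = -48 → -48 + 360 = 312°

312°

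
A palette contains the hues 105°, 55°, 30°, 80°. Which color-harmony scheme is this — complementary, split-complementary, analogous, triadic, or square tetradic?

Sort the hues: 30°, 55°, 80°, 105°.
Successive gaps around the wheel: 25°, 25°, 25°, 285°.
A run of hues at equal small steps (25°) with one large closing gap is an analogous group.

analogous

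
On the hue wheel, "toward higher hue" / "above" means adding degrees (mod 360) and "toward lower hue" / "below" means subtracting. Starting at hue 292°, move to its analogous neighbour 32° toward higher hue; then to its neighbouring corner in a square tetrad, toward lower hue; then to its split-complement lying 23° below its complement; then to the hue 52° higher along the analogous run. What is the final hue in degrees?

83°

292 + 32 = 324°   (analog 32° ↑)
324 − 90 = 234°   (square ↓)
234 + 157 = 391 → 391 − 360 = 31°   (split-comp 23° ↓)
31 + 52 = 83°   (analog 52° ↑)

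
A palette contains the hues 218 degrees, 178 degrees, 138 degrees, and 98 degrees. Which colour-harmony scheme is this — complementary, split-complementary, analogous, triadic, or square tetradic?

analogous

Sort the hues: 98°, 138°, 178°, 218°.
Successive gaps around the wheel: 40°, 40°, 40°, 240°.
A run of hues at equal small steps (40°) with one large closing gap is an analogous group.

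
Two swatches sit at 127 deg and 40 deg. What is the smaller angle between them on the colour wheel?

|127 − 40| = 87.
87 ≤ 180, so the shorter arc is 87°.

87°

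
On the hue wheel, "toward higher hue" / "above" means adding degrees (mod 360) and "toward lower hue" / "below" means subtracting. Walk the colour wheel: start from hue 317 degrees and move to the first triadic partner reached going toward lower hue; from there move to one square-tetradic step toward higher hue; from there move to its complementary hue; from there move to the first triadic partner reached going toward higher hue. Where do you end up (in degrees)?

227°

317 − 120 = 197°   (triadic ↓)
197 + 90 = 287°   (square ↑)
287 + 180 = 467 → 467 − 360 = 107°   (complement)
107 + 120 = 227°   (triadic ↑)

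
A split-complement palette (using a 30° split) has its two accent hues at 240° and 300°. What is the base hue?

The accents sit 30° either side of the complement, so the complement is their short-arc midpoint on the wheel.
Short-arc midpoint of 240° and 300°: 270°.
Base is 180° from the complement: 270 − 180 = 90°

90°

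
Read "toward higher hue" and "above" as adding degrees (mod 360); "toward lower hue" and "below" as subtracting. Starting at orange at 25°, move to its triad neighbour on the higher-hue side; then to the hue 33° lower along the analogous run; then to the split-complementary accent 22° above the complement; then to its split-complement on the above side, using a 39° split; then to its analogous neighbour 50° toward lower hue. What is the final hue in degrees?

123°

25 + 120 = 145°   (triadic ↑)
145 − 33 = 112°   (analog 33° ↓)
112 + 202 = 314°   (split-comp 22° ↑)
314 + 219 = 533 → 533 − 360 = 173°   (split-comp 39° ↑)
173 − 50 = 123°   (analog 50° ↓)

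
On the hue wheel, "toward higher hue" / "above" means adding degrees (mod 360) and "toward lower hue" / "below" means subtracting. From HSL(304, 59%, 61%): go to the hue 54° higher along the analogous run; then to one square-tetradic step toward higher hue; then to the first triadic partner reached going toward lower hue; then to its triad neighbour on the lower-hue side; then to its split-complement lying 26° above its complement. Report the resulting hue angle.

54°

analog 54° ↑ +54°: 304 + 54 = 358°
square ↑ +90°: 358 + 90 = 448 → 448 − 360 = 88°
triadic ↓ −120°: 88 − 120 = -32 → -32 + 360 = 328°
triadic ↓ −120°: 328 − 120 = 208°
split-comp 26° ↑ +206°: 208 + 206 = 414 → 414 − 360 = 54°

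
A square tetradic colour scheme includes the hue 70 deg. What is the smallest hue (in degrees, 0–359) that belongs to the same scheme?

A square tetradic scheme places four hues every 90°.
The full set through 70° is {70°, 160°, 250°, 340°}.

70°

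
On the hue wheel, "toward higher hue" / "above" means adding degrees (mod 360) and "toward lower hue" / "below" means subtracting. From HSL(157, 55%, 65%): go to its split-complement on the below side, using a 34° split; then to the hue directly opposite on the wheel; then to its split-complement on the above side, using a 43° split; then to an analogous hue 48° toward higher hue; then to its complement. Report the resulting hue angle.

+146° (split-comp 34° ↓): 157 + 146 = 303°
+180° (complement): 303 + 180 = 483 → 483 − 360 = 123°
+223° (split-comp 43° ↑): 123 + 223 = 346°
+48° (analog 48° ↑): 346 + 48 = 394 → 394 − 360 = 34°
+180° (complement): 34 + 180 = 214°

214°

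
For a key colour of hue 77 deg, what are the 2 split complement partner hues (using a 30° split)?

227° and 287°

Complement of 77 deg: 77 + 180 = 257°
257 − 30 = 227°
257 + 30 = 287°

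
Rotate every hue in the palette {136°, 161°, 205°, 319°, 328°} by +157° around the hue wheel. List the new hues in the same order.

293°, 318°, 2°, 116°, 125°

136 + 157 = 293°
161 + 157 = 318°
205 + 157 = 362 → 362 − 360 = 2°
319 + 157 = 476 → 476 − 360 = 116°
328 + 157 = 485 → 485 − 360 = 125°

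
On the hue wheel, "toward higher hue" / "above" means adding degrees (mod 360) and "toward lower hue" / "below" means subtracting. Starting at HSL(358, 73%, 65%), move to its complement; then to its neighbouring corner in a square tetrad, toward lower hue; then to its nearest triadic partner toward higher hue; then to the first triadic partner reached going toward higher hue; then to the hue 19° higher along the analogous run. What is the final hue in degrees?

347°

+180° (complement): 358 + 180 = 538 → 538 − 360 = 178°
−90° (square ↓): 178 − 90 = 88°
+120° (triadic ↑): 88 + 120 = 208°
+120° (triadic ↑): 208 + 120 = 328°
+19° (analog 19° ↑): 328 + 19 = 347°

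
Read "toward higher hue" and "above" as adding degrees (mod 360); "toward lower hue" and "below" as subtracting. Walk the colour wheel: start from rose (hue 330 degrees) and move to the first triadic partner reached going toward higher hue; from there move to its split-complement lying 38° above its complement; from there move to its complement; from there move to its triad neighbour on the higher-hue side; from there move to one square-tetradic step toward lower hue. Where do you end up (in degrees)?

158°

triadic ↑ +120°: 330 + 120 = 450 → 450 − 360 = 90°
split-comp 38° ↑ +218°: 90 + 218 = 308°
complement +180°: 308 + 180 = 488 → 488 − 360 = 128°
triadic ↑ +120°: 128 + 120 = 248°
square ↓ −90°: 248 − 90 = 158°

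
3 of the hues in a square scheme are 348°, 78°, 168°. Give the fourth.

A square tetradic scheme places four hues every 90°.
The full set through 78° is {78°, 168°, 258°, 348°}.
Given {78°, 168°, 348°}, the missing hue is 258°.

258°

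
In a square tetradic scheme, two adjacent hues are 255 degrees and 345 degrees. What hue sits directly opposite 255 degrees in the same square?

75°

A square tetradic scheme places four hues 90° apart; opposite corners are 180° apart.
255 + 180 = 435 → 435 − 360 = 75°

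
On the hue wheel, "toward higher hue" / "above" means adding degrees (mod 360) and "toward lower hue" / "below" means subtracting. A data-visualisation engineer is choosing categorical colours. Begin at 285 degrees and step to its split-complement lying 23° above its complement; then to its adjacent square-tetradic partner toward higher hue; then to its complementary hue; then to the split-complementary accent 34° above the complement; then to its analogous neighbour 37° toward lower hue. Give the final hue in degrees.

215°

285 + 203 = 488 → 488 − 360 = 128°   (split-comp 23° ↑)
128 + 90 = 218°   (square ↑)
218 + 180 = 398 → 398 − 360 = 38°   (complement)
38 + 214 = 252°   (split-comp 34° ↑)
252 − 37 = 215°   (analog 37° ↓)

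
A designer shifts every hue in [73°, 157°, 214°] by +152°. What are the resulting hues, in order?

225°, 309°, 6°

73 + 152 = 225°
157 + 152 = 309°
214 + 152 = 366 → 366 − 360 = 6°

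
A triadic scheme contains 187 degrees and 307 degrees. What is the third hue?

A triad spaces three hues 120° apart.
The full set is {67°, 187°, 307°}.

67°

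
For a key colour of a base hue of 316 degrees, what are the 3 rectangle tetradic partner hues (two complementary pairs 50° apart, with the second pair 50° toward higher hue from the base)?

6°, 136°, and 186°

A rectangular tetradic uses two complementary pairs 50° apart: offsets 0°, 50°, 180°, 230°.
316 + 50 = 366 → 366 − 360 = 6°
316 + 180 = 496 → 496 − 360 = 136°
316 + 230 = 546 → 546 − 360 = 186°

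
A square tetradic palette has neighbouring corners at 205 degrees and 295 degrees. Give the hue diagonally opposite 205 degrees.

25°

A square tetradic scheme places four hues 90° apart; opposite corners are 180° apart.
205 + 180 = 385 → 385 − 360 = 25°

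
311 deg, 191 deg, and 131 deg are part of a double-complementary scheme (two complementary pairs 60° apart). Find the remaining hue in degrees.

A rectangular tetradic uses two complementary pairs 60° apart: offsets 0°, 60°, 180°, 240°.
Among {131°, 191°, 311°}, 311° and 131° are a 180° pair.
The remaining hue 191° needs its own complement: 191 + 180 = 371 → 371 − 360 = 11°

11°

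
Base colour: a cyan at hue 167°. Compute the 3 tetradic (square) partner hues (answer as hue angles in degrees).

257°, 347°, 77°

A square tetradic scheme places four hues every 90°.
167 + 90 = 257°
167 + 180 = 347°
167 + 270 = 437 → 437 − 360 = 77°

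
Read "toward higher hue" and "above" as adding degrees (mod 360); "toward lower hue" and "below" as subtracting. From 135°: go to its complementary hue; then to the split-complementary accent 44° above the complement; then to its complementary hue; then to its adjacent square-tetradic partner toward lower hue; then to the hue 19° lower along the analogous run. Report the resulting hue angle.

250°

135 + 180 = 315°   (complement)
315 + 224 = 539 → 539 − 360 = 179°   (split-comp 44° ↑)
179 + 180 = 359°   (complement)
359 − 90 = 269°   (square ↓)
269 − 19 = 250°   (analog 19° ↓)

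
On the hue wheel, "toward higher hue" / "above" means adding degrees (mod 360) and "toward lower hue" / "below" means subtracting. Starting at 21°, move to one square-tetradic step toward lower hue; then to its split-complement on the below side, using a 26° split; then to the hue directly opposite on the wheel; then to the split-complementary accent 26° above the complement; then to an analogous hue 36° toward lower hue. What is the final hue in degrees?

21 − 90 = -69 → -69 + 360 = 291°   (square ↓)
291 + 154 = 445 → 445 − 360 = 85°   (split-comp 26° ↓)
85 + 180 = 265°   (complement)
265 + 206 = 471 → 471 − 360 = 111°   (split-comp 26° ↑)
111 − 36 = 75°   (analog 36° ↓)

75°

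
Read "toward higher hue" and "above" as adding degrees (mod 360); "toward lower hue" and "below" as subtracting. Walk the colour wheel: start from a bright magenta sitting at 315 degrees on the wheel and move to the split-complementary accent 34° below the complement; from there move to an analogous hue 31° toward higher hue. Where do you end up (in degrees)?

+146° (split-comp 34° ↓): 315 + 146 = 461 → 461 − 360 = 101°
+31° (analog 31° ↑): 101 + 31 = 132°

132°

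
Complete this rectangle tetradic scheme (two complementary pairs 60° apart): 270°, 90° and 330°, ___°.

A rectangular tetradic uses two complementary pairs 60° apart: offsets 0°, 60°, 180°, 240°.
Among {90°, 270°, 330°}, 90° and 270° are a 180° pair.
The remaining hue 330° needs its own complement: 330 + 180 = 510 → 510 − 360 = 150°

150°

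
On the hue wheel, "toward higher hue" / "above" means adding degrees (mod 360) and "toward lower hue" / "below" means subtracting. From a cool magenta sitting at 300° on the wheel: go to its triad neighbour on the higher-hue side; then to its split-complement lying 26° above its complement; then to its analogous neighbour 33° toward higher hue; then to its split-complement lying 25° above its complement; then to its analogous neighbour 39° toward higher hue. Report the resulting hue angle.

300 + 120 = 420 → 420 − 360 = 60°   (triadic ↑)
60 + 206 = 266°   (split-comp 26° ↑)
266 + 33 = 299°   (analog 33° ↑)
299 + 205 = 504 → 504 − 360 = 144°   (split-comp 25° ↑)
144 + 39 = 183°   (analog 39° ↑)

183°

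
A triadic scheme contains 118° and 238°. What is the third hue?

358°

A triad spaces three hues 120° apart.
The full set is {118°, 238°, 358°}.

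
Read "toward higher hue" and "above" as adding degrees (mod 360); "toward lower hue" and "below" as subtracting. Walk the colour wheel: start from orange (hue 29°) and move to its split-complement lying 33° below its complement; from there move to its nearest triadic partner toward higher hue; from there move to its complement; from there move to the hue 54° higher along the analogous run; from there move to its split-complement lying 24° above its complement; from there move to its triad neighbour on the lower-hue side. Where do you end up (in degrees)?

29 + 147 = 176°   (split-comp 33° ↓)
176 + 120 = 296°   (triadic ↑)
296 + 180 = 476 → 476 − 360 = 116°   (complement)
116 + 54 = 170°   (analog 54° ↑)
170 + 204 = 374 → 374 − 360 = 14°   (split-comp 24° ↑)
14 − 120 = -106 → -106 + 360 = 254°   (triadic ↓)

254°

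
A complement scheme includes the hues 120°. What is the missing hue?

The complement sits 180° across the wheel.
The full set through 120° is {120°, 300°}.
Given {120°}, the missing hue is 300°.

300°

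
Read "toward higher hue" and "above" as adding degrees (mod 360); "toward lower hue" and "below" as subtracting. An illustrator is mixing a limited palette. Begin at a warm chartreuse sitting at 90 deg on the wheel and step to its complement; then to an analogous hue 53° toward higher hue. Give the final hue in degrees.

90 + 180 = 270°   (complement)
270 + 53 = 323°   (analog 53° ↑)

323°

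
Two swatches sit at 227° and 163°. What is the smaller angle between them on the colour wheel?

64°

|227 − 163| = 64.
64 ≤ 180, so the shorter arc is 64°.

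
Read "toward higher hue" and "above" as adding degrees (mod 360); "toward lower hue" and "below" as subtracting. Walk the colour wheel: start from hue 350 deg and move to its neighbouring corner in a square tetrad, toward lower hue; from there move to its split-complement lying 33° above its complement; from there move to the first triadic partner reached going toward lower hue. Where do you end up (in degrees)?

square ↓ −90°: 350 − 90 = 260°
split-comp 33° ↑ +213°: 260 + 213 = 473 → 473 − 360 = 113°
triadic ↓ −120°: 113 − 120 = -7 → -7 + 360 = 353°

353°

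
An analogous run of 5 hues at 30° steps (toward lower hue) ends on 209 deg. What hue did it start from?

4 steps of 30° (toward lower hue) give a net shift of −120°.
Start = end − shift: 209 + 120 = 329°

329°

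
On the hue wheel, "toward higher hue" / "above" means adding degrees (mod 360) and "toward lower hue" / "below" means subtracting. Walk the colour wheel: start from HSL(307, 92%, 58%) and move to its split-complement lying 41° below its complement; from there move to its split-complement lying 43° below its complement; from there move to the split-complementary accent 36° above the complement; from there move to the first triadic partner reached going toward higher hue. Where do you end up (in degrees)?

+139° (split-comp 41° ↓): 307 + 139 = 446 → 446 − 360 = 86°
+137° (split-comp 43° ↓): 86 + 137 = 223°
+216° (split-comp 36° ↑): 223 + 216 = 439 → 439 − 360 = 79°
+120° (triadic ↑): 79 + 120 = 199°

199°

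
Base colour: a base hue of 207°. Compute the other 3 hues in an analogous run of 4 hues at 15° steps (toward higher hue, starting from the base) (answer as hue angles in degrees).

222°, 237° and 252°

207 + 15 = 222°
207 + 30 = 237°
207 + 45 = 252°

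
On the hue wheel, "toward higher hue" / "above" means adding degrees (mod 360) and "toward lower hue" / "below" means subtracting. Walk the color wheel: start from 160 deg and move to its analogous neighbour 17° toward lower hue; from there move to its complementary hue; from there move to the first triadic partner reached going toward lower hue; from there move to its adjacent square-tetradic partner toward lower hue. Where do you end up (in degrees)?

113°

160 − 17 = 143°   (analog 17° ↓)
143 + 180 = 323°   (complement)
323 − 120 = 203°   (triadic ↓)
203 − 90 = 113°   (square ↓)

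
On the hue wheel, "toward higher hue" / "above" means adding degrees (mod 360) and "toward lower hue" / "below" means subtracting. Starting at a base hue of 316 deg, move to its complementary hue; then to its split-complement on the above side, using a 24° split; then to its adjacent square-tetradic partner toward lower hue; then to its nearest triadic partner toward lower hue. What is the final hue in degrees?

316 + 180 = 496 → 496 − 360 = 136°   (complement)
136 + 204 = 340°   (split-comp 24° ↑)
340 − 90 = 250°   (square ↓)
250 − 120 = 130°   (triadic ↓)

130°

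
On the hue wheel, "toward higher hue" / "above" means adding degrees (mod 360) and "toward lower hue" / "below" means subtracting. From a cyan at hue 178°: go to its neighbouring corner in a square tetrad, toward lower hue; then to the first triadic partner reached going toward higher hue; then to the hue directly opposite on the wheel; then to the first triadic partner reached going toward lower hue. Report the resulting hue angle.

178 − 90 = 88°   (square ↓)
88 + 120 = 208°   (triadic ↑)
208 + 180 = 388 → 388 − 360 = 28°   (complement)
28 − 120 = -92 → -92 + 360 = 268°   (triadic ↓)

268°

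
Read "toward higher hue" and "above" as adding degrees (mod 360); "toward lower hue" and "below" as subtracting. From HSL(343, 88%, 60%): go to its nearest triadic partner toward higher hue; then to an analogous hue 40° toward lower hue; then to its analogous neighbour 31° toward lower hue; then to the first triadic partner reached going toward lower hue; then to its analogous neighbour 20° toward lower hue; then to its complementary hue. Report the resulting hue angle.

72°

343 + 120 = 463 → 463 − 360 = 103°   (triadic ↑)
103 − 40 = 63°   (analog 40° ↓)
63 − 31 = 32°   (analog 31° ↓)
32 − 120 = -88 → -88 + 360 = 272°   (triadic ↓)
272 − 20 = 252°   (analog 20° ↓)
252 + 180 = 432 → 432 − 360 = 72°   (complement)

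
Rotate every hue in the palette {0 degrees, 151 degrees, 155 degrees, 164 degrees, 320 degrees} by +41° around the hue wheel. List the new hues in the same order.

41°, 192°, 196°, 205°, 1°

0 + 41 = 41°
151 + 41 = 192°
155 + 41 = 196°
164 + 41 = 205°
320 + 41 = 361 → 361 − 360 = 1°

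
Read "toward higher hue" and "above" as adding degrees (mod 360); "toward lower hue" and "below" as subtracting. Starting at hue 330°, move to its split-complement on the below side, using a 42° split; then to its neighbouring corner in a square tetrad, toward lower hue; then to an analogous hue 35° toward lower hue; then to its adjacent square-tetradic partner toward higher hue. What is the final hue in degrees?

split-comp 42° ↓ +138°: 330 + 138 = 468 → 468 − 360 = 108°
square ↓ −90°: 108 − 90 = 18°
analog 35° ↓ −35°: 18 − 35 = -17 → -17 + 360 = 343°
square ↑ +90°: 343 + 90 = 433 → 433 − 360 = 73°

73°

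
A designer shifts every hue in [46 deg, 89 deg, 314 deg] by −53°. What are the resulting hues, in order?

46 − 53 = -7 → -7 + 360 = 353°
89 − 53 = 36°
314 − 53 = 261°

353°, 36°, 261°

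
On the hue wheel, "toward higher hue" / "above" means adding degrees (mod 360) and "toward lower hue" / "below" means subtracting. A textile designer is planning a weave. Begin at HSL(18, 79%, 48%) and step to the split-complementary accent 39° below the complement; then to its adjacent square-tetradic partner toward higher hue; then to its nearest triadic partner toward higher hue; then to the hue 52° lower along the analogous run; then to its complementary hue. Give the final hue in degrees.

137°

split-comp 39° ↓ +141°: 18 + 141 = 159°
square ↑ +90°: 159 + 90 = 249°
triadic ↑ +120°: 249 + 120 = 369 → 369 − 360 = 9°
analog 52° ↓ −52°: 9 − 52 = -43 → -43 + 360 = 317°
complement +180°: 317 + 180 = 497 → 497 − 360 = 137°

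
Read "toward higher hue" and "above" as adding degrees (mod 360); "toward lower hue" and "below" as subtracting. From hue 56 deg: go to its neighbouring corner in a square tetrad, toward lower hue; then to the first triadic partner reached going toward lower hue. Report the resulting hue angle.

206°

56 − 90 = -34 → -34 + 360 = 326°   (square ↓)
326 − 120 = 206°   (triadic ↓)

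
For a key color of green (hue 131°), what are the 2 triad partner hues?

251° and 11°

131 + 120 = 251°
131 + 240 = 371 → 371 − 360 = 11°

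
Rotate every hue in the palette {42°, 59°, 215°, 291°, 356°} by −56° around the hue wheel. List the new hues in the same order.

346°, 3°, 159°, 235°, 300°

42 − 56 = -14 → -14 + 360 = 346°
59 − 56 = 3°
215 − 56 = 159°
291 − 56 = 235°
356 − 56 = 300°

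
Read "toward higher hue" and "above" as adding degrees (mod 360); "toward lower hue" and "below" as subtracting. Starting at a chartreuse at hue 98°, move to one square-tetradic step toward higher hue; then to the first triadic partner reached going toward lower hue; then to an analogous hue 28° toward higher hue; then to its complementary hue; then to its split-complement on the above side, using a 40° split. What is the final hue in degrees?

136°

square ↑ +90°: 98 + 90 = 188°
triadic ↓ −120°: 188 − 120 = 68°
analog 28° ↑ +28°: 68 + 28 = 96°
complement +180°: 96 + 180 = 276°
split-comp 40° ↑ +220°: 276 + 220 = 496 → 496 − 360 = 136°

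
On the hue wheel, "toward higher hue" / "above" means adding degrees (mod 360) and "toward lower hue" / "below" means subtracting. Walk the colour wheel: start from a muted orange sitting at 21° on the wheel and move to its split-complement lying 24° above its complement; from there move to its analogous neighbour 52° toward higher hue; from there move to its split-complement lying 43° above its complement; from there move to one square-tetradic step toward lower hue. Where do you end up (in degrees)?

split-comp 24° ↑ +204°: 21 + 204 = 225°
analog 52° ↑ +52°: 225 + 52 = 277°
split-comp 43° ↑ +223°: 277 + 223 = 500 → 500 − 360 = 140°
square ↓ −90°: 140 − 90 = 50°

50°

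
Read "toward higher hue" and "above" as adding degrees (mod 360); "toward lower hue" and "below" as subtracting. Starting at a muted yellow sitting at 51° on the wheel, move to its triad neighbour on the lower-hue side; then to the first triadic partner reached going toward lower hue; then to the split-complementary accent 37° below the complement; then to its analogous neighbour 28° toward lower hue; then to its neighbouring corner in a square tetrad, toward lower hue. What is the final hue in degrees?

196°

51 − 120 = -69 → -69 + 360 = 291°   (triadic ↓)
291 − 120 = 171°   (triadic ↓)
171 + 143 = 314°   (split-comp 37° ↓)
314 − 28 = 286°   (analog 28° ↓)
286 − 90 = 196°   (square ↓)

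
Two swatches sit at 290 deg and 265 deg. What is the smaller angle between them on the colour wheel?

25°

|290 − 265| = 25.
25 ≤ 180, so the shorter arc is 25°.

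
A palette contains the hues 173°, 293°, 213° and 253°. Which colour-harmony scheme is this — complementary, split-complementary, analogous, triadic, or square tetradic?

Sort the hues: 173°, 213°, 253°, 293°.
Successive gaps around the wheel: 40°, 40°, 40°, 240°.
A run of hues at equal small steps (40°) with one large closing gap is an analogous group.

analogous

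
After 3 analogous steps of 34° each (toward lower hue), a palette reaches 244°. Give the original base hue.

3 steps of 34° (toward lower hue) give a net shift of −102°.
Start = end − shift: 244 + 102 = 346°

346°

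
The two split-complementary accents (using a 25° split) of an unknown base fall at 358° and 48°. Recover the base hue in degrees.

203°

The accents sit 25° either side of the complement, so the complement is their short-arc midpoint on the wheel.
Short-arc midpoint of 358° and 48°: 23°.
Base is 180° from the complement: 23 − 180 = -157 → -157 + 360 = 203°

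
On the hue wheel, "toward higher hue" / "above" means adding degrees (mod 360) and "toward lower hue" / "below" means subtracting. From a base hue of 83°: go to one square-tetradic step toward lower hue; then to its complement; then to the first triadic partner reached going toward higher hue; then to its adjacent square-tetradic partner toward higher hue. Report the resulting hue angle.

square ↓ −90°: 83 − 90 = -7 → -7 + 360 = 353°
complement +180°: 353 + 180 = 533 → 533 − 360 = 173°
triadic ↑ +120°: 173 + 120 = 293°
square ↑ +90°: 293 + 90 = 383 → 383 − 360 = 23°

23°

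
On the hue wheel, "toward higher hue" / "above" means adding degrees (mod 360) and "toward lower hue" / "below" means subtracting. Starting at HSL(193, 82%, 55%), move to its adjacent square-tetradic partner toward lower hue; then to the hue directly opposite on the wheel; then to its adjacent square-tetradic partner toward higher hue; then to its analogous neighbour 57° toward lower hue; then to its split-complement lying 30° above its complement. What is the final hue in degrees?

166°

square ↓ −90°: 193 − 90 = 103°
complement +180°: 103 + 180 = 283°
square ↑ +90°: 283 + 90 = 373 → 373 − 360 = 13°
analog 57° ↓ −57°: 13 − 57 = -44 → -44 + 360 = 316°
split-comp 30° ↑ +210°: 316 + 210 = 526 → 526 − 360 = 166°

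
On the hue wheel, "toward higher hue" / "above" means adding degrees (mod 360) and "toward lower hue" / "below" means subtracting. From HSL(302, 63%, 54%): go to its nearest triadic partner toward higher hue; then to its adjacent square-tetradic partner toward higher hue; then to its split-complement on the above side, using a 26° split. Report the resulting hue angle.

358°

302 + 120 = 422 → 422 − 360 = 62°   (triadic ↑)
62 + 90 = 152°   (square ↑)
152 + 206 = 358°   (split-comp 26° ↑)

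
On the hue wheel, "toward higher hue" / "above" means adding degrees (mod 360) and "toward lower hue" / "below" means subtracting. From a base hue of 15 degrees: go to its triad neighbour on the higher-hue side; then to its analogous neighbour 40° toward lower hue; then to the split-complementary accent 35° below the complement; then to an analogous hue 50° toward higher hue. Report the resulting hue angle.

15 + 120 = 135°   (triadic ↑)
135 − 40 = 95°   (analog 40° ↓)
95 + 145 = 240°   (split-comp 35° ↓)
240 + 50 = 290°   (analog 50° ↑)

290°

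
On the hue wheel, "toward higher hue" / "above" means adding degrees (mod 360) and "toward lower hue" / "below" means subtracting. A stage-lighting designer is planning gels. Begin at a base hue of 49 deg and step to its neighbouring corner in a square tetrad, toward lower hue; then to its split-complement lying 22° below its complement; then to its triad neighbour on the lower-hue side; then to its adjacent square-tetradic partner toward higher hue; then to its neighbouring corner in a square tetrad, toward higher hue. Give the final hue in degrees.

−90° (square ↓): 49 − 90 = -41 → -41 + 360 = 319°
+158° (split-comp 22° ↓): 319 + 158 = 477 → 477 − 360 = 117°
−120° (triadic ↓): 117 − 120 = -3 → -3 + 360 = 357°
+90° (square ↑): 357 + 90 = 447 → 447 − 360 = 87°
+90° (square ↑): 87 + 90 = 177°

177°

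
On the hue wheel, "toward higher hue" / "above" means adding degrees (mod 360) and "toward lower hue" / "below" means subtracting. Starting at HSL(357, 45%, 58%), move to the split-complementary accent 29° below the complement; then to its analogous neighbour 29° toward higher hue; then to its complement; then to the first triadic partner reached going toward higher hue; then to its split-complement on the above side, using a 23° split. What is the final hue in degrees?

split-comp 29° ↓ +151°: 357 + 151 = 508 → 508 − 360 = 148°
analog 29° ↑ +29°: 148 + 29 = 177°
complement +180°: 177 + 180 = 357°
triadic ↑ +120°: 357 + 120 = 477 → 477 − 360 = 117°
split-comp 23° ↑ +203°: 117 + 203 = 320°

320°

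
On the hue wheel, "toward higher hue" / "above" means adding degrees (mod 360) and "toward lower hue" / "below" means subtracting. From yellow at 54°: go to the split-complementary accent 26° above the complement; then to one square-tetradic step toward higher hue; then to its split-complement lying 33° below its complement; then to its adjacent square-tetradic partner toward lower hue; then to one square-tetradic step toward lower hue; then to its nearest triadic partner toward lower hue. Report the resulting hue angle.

197°

split-comp 26° ↑ +206°: 54 + 206 = 260°
square ↑ +90°: 260 + 90 = 350°
split-comp 33° ↓ +147°: 350 + 147 = 497 → 497 − 360 = 137°
square ↓ −90°: 137 − 90 = 47°
square ↓ −90°: 47 − 90 = -43 → -43 + 360 = 317°
triadic ↓ −120°: 317 − 120 = 197°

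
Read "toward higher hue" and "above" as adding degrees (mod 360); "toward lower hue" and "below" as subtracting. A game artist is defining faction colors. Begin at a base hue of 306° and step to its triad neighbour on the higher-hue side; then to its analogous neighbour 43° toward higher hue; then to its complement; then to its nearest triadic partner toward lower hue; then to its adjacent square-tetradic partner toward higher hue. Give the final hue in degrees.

259°

+120° (triadic ↑): 306 + 120 = 426 → 426 − 360 = 66°
+43° (analog 43° ↑): 66 + 43 = 109°
+180° (complement): 109 + 180 = 289°
−120° (triadic ↓): 289 − 120 = 169°
+90° (square ↑): 169 + 90 = 259°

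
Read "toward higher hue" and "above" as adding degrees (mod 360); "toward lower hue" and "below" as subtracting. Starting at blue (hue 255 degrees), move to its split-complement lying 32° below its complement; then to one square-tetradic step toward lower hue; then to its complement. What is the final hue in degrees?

255 + 148 = 403 → 403 − 360 = 43°   (split-comp 32° ↓)
43 − 90 = -47 → -47 + 360 = 313°   (square ↓)
313 + 180 = 493 → 493 − 360 = 133°   (complement)

133°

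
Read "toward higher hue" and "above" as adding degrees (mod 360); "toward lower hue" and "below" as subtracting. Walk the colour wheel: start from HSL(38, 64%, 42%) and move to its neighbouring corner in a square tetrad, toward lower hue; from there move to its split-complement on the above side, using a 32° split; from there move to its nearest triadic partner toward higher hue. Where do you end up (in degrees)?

280°

square ↓ −90°: 38 − 90 = -52 → -52 + 360 = 308°
split-comp 32° ↑ +212°: 308 + 212 = 520 → 520 − 360 = 160°
triadic ↑ +120°: 160 + 120 = 280°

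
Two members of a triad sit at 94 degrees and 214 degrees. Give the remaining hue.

A triad spaces three hues 120° apart.
The full set is {94°, 214°, 334°}.

334°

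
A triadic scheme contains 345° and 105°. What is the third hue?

A triad spaces three hues 120° apart.
The full set is {105°, 225°, 345°}.

225°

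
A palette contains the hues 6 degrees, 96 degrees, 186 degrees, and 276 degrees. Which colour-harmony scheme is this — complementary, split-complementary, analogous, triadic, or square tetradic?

square tetradic

Sort the hues: 6°, 96°, 186°, 276°.
Successive gaps around the wheel: 90°, 90°, 90°, 90°.
Four hues every 90° form a square tetradic scheme.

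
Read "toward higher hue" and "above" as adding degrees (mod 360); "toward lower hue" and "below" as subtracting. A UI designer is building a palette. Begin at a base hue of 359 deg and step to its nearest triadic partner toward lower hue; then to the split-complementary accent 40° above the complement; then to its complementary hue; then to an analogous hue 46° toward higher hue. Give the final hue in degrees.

−120° (triadic ↓): 359 − 120 = 239°
+220° (split-comp 40° ↑): 239 + 220 = 459 → 459 − 360 = 99°
+180° (complement): 99 + 180 = 279°
+46° (analog 46° ↑): 279 + 46 = 325°

325°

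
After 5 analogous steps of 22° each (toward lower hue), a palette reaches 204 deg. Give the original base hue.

5 steps of 22° (toward lower hue) give a net shift of −110°.
Start = end − shift: 204 + 110 = 314°

314°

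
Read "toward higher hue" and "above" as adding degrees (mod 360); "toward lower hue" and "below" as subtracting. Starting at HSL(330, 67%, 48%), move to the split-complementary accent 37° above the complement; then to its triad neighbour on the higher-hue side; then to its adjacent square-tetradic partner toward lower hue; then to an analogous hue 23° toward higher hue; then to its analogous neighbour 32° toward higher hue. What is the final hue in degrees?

split-comp 37° ↑ +217°: 330 + 217 = 547 → 547 − 360 = 187°
triadic ↑ +120°: 187 + 120 = 307°
square ↓ −90°: 307 − 90 = 217°
analog 23° ↑ +23°: 217 + 23 = 240°
analog 32° ↑ +32°: 240 + 32 = 272°

272°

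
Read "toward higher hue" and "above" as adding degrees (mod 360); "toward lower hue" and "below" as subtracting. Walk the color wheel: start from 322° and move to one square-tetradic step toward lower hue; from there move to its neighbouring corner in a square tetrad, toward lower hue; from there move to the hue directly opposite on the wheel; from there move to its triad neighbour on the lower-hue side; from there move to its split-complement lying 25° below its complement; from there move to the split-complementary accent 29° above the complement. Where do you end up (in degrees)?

322 − 90 = 232°   (square ↓)
232 − 90 = 142°   (square ↓)
142 + 180 = 322°   (complement)
322 − 120 = 202°   (triadic ↓)
202 + 155 = 357°   (split-comp 25° ↓)
357 + 209 = 566 → 566 − 360 = 206°   (split-comp 29° ↑)

206°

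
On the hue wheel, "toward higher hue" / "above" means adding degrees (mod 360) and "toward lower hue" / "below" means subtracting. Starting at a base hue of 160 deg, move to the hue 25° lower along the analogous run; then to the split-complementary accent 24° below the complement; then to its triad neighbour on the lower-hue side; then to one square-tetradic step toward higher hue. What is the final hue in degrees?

−25° (analog 25° ↓): 160 − 25 = 135°
+156° (split-comp 24° ↓): 135 + 156 = 291°
−120° (triadic ↓): 291 − 120 = 171°
+90° (square ↑): 171 + 90 = 261°

261°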